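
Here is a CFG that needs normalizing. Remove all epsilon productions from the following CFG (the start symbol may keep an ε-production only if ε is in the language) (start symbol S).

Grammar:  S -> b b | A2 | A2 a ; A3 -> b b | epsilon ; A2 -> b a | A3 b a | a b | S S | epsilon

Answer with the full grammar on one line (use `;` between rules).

The nullable symbols are {A2, A3, S}.
ε ∈ L(G) since S is nullable, so keep S → ε.
Add the nullable-subset variants: S → A2 a gives A2 a | a. A2 → S S gives S S | S.

S -> b b | A2 | A2 a | a | epsilon; A3 -> b b; A2 -> b a | A3 b a | a b | S S | S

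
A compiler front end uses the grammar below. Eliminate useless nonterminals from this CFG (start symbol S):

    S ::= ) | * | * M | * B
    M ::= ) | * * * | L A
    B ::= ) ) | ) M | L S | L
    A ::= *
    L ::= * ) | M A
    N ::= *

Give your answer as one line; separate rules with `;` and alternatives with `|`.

S ::= ) | * | * M | * B; M ::= ) | * * * | L A; B ::= ) ) | ) M | L S | L; A ::= *; L ::= * ) | M A

Generating nonterminals: {A, B, L, M, N, S}.
Reachable from S after that: {A, B, L, M, S}.
Removed useless symbols: {N} and every production mentioning them.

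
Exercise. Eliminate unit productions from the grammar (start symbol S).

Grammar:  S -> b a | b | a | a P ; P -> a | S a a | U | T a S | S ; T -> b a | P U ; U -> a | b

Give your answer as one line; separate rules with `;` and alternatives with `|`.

S -> b a | b | a | a P; P -> a | b | b a | a P | S a a | T a S; T -> b a | P U; U -> a | b

Unit pairs: P ⇒* {S, U}.
Replace each nonterminal's rules with the union of the non-unit rules of every nonterminal it unit-derives.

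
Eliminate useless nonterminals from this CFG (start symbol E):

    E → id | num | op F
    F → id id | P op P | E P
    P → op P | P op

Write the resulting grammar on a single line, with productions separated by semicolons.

E → id | num | op F; F → id id

Generating nonterminals: {E, F}.
Reachable from E after that: {E, F}.
Removed useless symbols: {P} and every production mentioning them.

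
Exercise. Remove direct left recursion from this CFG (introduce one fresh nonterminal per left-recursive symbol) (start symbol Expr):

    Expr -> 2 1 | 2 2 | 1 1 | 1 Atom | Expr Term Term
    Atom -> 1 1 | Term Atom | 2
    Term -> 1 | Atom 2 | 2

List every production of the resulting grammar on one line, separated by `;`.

Expr -> 2 1 Expr1 | 2 2 Expr1 | 1 1 Expr1 | 1 Atom Expr1; Atom -> 1 1 | Term Atom | 2; Term -> 1 | Atom 2 | 2; Expr1 -> Term Term Expr1 | epsilon

Left recursion appears on Expr.
For Expr: α = {Term Term}, β = {2 1, 2 2, 1 1, 1 Atom}. Rewrite as Expr → β Expr1 and Expr1 → α Expr1 | ε.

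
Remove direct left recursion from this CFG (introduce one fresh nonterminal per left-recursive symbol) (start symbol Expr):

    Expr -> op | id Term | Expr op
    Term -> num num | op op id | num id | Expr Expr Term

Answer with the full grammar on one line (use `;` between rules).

Expr -> op Expr1 | id Term Expr1; Term -> num num | op op id | num id | Expr Expr Term; Expr1 -> op Expr1 | ε

Left recursion appears on Expr.
For Expr: α = {op}, β = {op, id Term}. Rewrite as Expr → β Expr1 and Expr1 → α Expr1 | ε.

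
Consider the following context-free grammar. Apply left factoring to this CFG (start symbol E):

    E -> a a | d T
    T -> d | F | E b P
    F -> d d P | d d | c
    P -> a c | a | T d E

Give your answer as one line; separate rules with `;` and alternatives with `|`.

F has alternatives sharing prefix 'd d': factor to F → d d F' with F' → P | ε.
P has alternatives sharing prefix 'a': factor to P → a P' with P' → c | ε.

E -> a a | d T; T -> d | F | E b P; F -> c | d d F'; P -> T d E | a P'; F' -> P | ε; P' -> c | ε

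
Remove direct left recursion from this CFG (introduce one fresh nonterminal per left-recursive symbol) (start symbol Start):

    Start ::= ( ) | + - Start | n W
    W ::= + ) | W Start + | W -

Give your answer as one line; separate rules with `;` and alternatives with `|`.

Directly left-recursive nonterminal: W.
For W: α = {Start +, -}, β = {+ )}. Rewrite as W → β W1 and W1 → α W1 | ε.

Start ::= ( ) | + - Start | n W; W ::= + ) W1; W1 ::= Start + W1 | - W1 | eps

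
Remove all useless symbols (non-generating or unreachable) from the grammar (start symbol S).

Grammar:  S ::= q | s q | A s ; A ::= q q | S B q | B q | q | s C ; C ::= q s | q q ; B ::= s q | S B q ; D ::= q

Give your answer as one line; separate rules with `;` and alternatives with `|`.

S ::= q | s q | A s; A ::= q q | S B q | B q | q | s C; C ::= q s | q q; B ::= s q | S B q

Generating nonterminals: {A, B, C, D, S}.
Reachable from S after that: {A, B, C, S}.
Removed useless symbols: {D} and every production mentioning them.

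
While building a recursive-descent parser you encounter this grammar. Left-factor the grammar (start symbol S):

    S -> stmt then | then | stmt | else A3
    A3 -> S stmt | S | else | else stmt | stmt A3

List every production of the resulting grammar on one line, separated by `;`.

S -> then | else A3 | stmt S'; A3 -> stmt A3 | S A3' | else A3''; S' -> then | ε; A3' -> stmt | ε; A3'' -> ε | stmt

S has alternatives sharing prefix 'stmt': factor to S → stmt S' with S' → then | ε.
A3 has alternatives sharing prefix 'S': factor to A3 → S A3' with A3' → stmt | ε.
A3 has alternatives sharing prefix 'else': factor to A3 → else A3'' with A3'' → ε | stmt.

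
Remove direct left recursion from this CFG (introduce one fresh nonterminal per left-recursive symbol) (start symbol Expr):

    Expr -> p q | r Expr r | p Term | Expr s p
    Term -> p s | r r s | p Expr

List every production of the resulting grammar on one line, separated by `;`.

Expr -> p q Expr1 | r Expr r Expr1 | p Term Expr1; Term -> p s | r r s | p Expr; Expr1 -> s p Expr1 | ε

Left recursion appears on Expr.
For Expr: α = {s p}, β = {p q, r Expr r, p Term}. Rewrite as Expr → β Expr1 and Expr1 → α Expr1 | ε.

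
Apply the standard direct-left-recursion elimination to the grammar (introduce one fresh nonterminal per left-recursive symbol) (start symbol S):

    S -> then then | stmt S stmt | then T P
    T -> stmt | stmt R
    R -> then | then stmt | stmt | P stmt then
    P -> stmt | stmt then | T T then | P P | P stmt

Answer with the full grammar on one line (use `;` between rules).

Directly left-recursive nonterminal: P.
For P: α = {P, stmt}, β = {stmt, stmt then, T T then}. Rewrite as P → β P' and P' → α P' | ε.

S -> then then | stmt S stmt | then T P; T -> stmt | stmt R; R -> then | then stmt | stmt | P stmt then; P -> stmt P' | stmt then P' | T T then P'; P' -> P P' | stmt P' | ε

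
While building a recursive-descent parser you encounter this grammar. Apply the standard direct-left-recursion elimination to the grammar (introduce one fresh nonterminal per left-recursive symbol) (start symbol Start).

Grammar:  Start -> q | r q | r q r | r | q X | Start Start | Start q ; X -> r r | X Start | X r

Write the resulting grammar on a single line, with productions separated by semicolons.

Start -> q Start1 | r q Start1 | r q r Start1 | r Start1 | q X Start1; X -> r r X1; Start1 -> Start Start1 | q Start1 | ε; X1 -> Start X1 | r X1 | ε

Start, X are directly left-recursive.
For Start: α = {Start, q}, β = {q, r q, r q r, r, q X}. Rewrite as Start → β Start1 and Start1 → α Start1 | ε.
For X: α = {Start, r}, β = {r r}. Rewrite as X → β X1 and X1 → α X1 | ε.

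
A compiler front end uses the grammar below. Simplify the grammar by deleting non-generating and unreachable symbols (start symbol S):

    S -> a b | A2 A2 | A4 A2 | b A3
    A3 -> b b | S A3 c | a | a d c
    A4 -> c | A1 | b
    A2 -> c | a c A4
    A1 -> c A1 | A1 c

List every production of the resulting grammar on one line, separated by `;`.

S -> a b | A2 A2 | A4 A2 | b A3; A3 -> b b | S A3 c | a | a d c; A4 -> c | b; A2 -> c | a c A4

Generating nonterminals: {A2, A3, A4, S}.
Reachable from S after that: {A2, A3, A4, S}.
Removed useless symbols: {A1} and every production mentioning them.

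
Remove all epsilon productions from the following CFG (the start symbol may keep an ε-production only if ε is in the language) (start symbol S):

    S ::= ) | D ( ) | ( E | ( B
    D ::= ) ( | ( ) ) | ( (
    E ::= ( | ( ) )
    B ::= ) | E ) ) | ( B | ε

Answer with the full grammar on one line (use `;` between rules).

S ::= ) | D ( ) | ( E | ( B | (; D ::= ) ( | ( ) ) | ( (; E ::= ( | ( ) ); B ::= ) | E ) ) | ( B | (

Nullable nonterminals: {B}.
ε ∉ L(G), so no ε-production is kept.
Expand every rule over subsets of its nullable positions: S → ( B gives ( B | (. B → ( B gives ( B | (.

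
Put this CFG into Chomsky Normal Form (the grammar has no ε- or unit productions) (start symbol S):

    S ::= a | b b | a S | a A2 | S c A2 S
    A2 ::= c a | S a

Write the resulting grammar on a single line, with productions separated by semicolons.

S ::= a | X1 X1 | X2 S | X2 A2 | S Y1; A2 ::= X3 X2 | S X2; X1 ::= b; X2 ::= a; X3 ::= c; Y1 ::= X3 Y2; Y2 ::= A2 S

Introduce a nonterminal for each terminal appearing in a rule of length ≥ 2: X1 → b, X2 → a, X3 → c.
Binarize each right-hand side of length ≥ 3 by chaining fresh nonterminals (Y1, Y2, …): affected rules were S → S X3 A2 S.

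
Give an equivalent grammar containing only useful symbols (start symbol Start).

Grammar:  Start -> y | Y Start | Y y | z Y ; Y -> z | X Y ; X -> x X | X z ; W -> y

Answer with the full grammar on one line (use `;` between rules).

Start -> y | Y Start | Y y | z Y; Y -> z

Generating nonterminals: {Start, W, Y}.
Reachable from Start after that: {Start, Y}.
Removed useless symbols: {W, X} and every production mentioning them.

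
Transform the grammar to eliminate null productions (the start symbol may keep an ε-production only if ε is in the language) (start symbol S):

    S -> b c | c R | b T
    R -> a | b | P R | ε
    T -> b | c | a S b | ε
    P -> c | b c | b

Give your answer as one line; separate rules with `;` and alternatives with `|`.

Nullable nonterminals: {R, T}.
ε ∉ L(G), so no ε-production is kept.
Add the nullable-subset variants: S → c R gives c R | c. S → b T gives b T | b. R → P R gives P R | P.

S -> b c | c R | c | b T | b; R -> a | b | P R | P; T -> b | c | a S b; P -> c | b c | b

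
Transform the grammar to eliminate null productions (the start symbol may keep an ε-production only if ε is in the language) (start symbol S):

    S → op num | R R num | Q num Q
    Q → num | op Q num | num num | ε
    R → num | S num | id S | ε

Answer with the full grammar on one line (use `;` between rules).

S → op num | R R num | R num | num | Q num Q | Q num | num Q; Q → num | op Q num | op num | num num; R → num | S num | id S

Nullable nonterminals: {Q, R}.
ε ∉ L(G), so no ε-production is kept.
Add the nullable-subset variants: S → R R num gives R R num | R num | num. S → Q num Q gives Q num Q | Q num | num Q. Q → op Q num gives op Q num | op num.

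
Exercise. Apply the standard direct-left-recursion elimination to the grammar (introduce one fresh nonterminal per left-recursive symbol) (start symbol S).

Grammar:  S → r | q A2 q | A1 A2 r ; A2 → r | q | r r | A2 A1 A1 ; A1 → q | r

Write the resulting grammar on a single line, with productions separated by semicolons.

Left recursion appears on A2.
For A2: α = {A1 A1}, β = {r, q, r r}. Rewrite as A2 → β A2' and A2' → α A2' | ε.

S → r | q A2 q | A1 A2 r; A2 → r A2' | q A2' | r r A2'; A1 → q | r; A2' → A1 A1 A2' | epsilon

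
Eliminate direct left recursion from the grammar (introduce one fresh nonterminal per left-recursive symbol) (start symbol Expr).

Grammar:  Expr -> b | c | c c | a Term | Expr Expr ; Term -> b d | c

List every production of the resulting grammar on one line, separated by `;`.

Expr -> b Expr1 | c Expr1 | c c Expr1 | a Term Expr1; Term -> b d | c; Expr1 -> Expr Expr1 | ε

Left recursion appears on Expr.
For Expr: α = {Expr}, β = {b, c, c c, a Term}. Rewrite as Expr → β Expr1 and Expr1 → α Expr1 | ε.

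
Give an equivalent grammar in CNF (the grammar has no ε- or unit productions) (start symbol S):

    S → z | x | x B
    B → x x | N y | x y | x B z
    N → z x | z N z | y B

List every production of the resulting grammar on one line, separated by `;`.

S → z | x | X1 B; B → X1 X1 | N X2 | X1 X2 | X1 Y1; N → X3 X1 | X3 Y2 | X2 B; X1 → x; X2 → y; X3 → z; Y1 → B X3; Y2 → N X3

Introduce a nonterminal for each terminal appearing in a rule of length ≥ 2: X1 → x, X2 → y, X3 → z.
Binarize each right-hand side of length ≥ 3 by chaining fresh nonterminals (Y1, Y2, …): affected rules were B → X1 B X3; N → X3 N X3.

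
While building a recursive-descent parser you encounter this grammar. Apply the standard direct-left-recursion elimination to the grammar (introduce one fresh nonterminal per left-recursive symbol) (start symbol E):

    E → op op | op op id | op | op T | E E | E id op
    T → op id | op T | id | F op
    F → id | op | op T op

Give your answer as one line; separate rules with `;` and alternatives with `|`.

E → op op E' | op op id E' | op E' | op T E'; T → op id | op T | id | F op; F → id | op | op T op; E' → E E' | id op E' | ε

Directly left-recursive nonterminal: E.
For E: α = {E, id op}, β = {op op, op op id, op, op T}. Rewrite as E → β E' and E' → α E' | ε.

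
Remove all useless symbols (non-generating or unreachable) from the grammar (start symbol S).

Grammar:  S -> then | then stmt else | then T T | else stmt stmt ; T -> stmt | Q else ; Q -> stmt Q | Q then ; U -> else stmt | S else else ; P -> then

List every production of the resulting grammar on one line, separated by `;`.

S -> then | then stmt else | then T T | else stmt stmt; T -> stmt

Generating nonterminals: {P, S, T, U}.
Reachable from S after that: {S, T}.
Removed useless symbols: {P, Q, U} and every production mentioning them.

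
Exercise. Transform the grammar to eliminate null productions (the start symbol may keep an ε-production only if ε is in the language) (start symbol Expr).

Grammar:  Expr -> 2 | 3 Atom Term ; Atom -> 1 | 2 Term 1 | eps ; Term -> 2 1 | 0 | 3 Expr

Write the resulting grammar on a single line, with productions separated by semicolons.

Nullable nonterminals: {Atom}.
ε ∉ L(G), so no ε-production is kept.
Add the nullable-subset variants: Expr → 3 Atom Term gives 3 Atom Term | 3 Term.

Expr -> 2 | 3 Atom Term | 3 Term; Atom -> 1 | 2 Term 1; Term -> 2 1 | 0 | 3 Expr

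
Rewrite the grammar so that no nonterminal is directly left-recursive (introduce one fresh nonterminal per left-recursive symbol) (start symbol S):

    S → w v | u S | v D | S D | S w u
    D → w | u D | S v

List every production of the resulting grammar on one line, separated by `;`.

S → w v S' | u S S' | v D S'; D → w | u D | S v; S' → D S' | w u S' | epsilon

S is directly left-recursive.
For S: α = {D, w u}, β = {w v, u S, v D}. Rewrite as S → β S' and S' → α S' | ε.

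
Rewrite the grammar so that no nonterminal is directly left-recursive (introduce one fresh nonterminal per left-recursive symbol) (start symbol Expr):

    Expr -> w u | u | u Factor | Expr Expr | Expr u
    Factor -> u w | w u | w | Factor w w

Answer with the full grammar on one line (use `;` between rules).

Left recursion appears on Expr, Factor.
For Expr: α = {Expr, u}, β = {w u, u, u Factor}. Rewrite as Expr → β Expr1 and Expr1 → α Expr1 | ε.
For Factor: α = {w w}, β = {u w, w u, w}. Rewrite as Factor → β Factor1 and Factor1 → α Factor1 | ε.

Expr -> w u Expr1 | u Expr1 | u Factor Expr1; Factor -> u w Factor1 | w u Factor1 | w Factor1; Expr1 -> Expr Expr1 | u Expr1 | ε; Factor1 -> w w Factor1 | ε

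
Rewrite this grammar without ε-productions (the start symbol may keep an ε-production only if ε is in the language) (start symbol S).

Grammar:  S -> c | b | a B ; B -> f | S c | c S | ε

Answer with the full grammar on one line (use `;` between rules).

S -> c | b | a B | a; B -> f | S c | c S

Nullable set = {B}.
ε ∉ L(G), so no ε-production is kept.
Expand every rule over subsets of its nullable positions: S → a B gives a B | a.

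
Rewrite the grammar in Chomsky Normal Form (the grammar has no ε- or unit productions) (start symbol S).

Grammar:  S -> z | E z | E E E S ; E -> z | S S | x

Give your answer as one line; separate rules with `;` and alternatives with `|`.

Introduce a nonterminal for each terminal appearing in a rule of length ≥ 2: X1 → z.
Binarize each right-hand side of length ≥ 3 by chaining fresh nonterminals (Y1, Y2, …): affected rules were S → E E E S.

S -> z | E X1 | E Y1; E -> z | S S | x; X1 -> z; Y1 -> E Y2; Y2 -> E S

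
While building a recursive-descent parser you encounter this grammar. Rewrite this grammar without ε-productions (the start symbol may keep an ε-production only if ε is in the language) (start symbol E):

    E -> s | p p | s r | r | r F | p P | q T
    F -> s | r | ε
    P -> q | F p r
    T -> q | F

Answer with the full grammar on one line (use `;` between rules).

E -> s | p p | s r | r | r F | p P | q T | q; F -> s | r; P -> q | F p r | p r; T -> q | F

Nullable nonterminals: {F, T}.
ε ∉ L(G), so no ε-production is kept.
Add the nullable-subset variants: E → q T gives q T | q. P → F p r gives F p r | p r.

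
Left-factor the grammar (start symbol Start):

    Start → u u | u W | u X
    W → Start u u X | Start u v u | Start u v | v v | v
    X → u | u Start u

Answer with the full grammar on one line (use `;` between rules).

Start → u Start1; W → Start u W1 | v W2; X → u X1; Start1 → u | W | X; W1 → u X | v W11; W2 → v | ε; X1 → ε | Start u; W11 → u | ε

Start has alternatives sharing prefix 'u': factor to Start → u Start1 with Start1 → u | W | X.
W has alternatives sharing prefix 'Start u': factor to W → Start u W1 with W1 → u X | v u | v.
W has alternatives sharing prefix 'v': factor to W → v W2 with W2 → v | ε.
X has alternatives sharing prefix 'u': factor to X → u X1 with X1 → ε | Start u.
W1 has alternatives sharing prefix 'v': factor to W1 → v W11 with W11 → u | ε.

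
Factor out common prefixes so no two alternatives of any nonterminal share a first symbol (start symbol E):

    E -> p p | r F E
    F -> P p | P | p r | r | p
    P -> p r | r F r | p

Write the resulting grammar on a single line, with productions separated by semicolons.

E -> p p | r F E; F -> r | P F' | p F''; P -> r F r | p P'; F' -> p | ε; F'' -> r | ε; P' -> r | ε

F has alternatives sharing prefix 'P': factor to F → P F' with F' → p | ε.
F has alternatives sharing prefix 'p': factor to F → p F'' with F'' → r | ε.
P has alternatives sharing prefix 'p': factor to P → p P' with P' → r | ε.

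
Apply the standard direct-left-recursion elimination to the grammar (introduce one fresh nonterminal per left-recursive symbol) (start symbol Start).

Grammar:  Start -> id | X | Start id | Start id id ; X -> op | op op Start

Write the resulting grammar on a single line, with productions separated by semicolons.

Start is directly left-recursive.
For Start: α = {id, id id}, β = {id, X}. Rewrite as Start → β Start1 and Start1 → α Start1 | ε.

Start -> id Start1 | X Start1; X -> op | op op Start; Start1 -> id Start1 | id id Start1 | ε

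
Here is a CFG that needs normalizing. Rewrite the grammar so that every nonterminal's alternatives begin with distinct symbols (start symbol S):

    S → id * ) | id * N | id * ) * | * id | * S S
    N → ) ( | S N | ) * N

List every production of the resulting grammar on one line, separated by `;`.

S has alternatives sharing prefix 'id *': factor to S → id * S' with S' → ) | N | ) *.
S has alternatives sharing prefix '*': factor to S → * S'' with S'' → id | S S.
N has alternatives sharing prefix ')': factor to N → ) N' with N' → ( | * N.
S' has alternatives sharing prefix ')': factor to S' → ) S''' with S''' → ε | *.

S → id * S' | * S''; N → S N | ) N'; S' → N | ) S'''; S'' → id | S S; N' → ( | * N; S''' → epsilon | *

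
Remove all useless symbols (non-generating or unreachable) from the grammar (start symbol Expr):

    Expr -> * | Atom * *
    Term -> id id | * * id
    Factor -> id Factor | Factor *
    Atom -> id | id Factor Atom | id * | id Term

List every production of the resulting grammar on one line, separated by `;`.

Expr -> * | Atom * *; Term -> id id | * * id; Atom -> id | id * | id Term

Generating nonterminals: {Atom, Expr, Term}.
Reachable from Expr after that: {Atom, Expr, Term}.
Removed useless symbols: {Factor} and every production mentioning them.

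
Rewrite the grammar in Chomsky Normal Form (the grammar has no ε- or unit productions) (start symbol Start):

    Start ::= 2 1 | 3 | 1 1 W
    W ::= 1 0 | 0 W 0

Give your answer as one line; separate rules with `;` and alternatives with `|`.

Start ::= X1 X2 | 3 | X2 Y1; W ::= X2 X3 | X3 Y2; X1 ::= 2; X2 ::= 1; X3 ::= 0; Y1 ::= X2 W; Y2 ::= W X3

Introduce a nonterminal for each terminal appearing in a rule of length ≥ 2: X1 → 2, X2 → 1, X3 → 0.
Binarize each right-hand side of length ≥ 3 by chaining fresh nonterminals (Y1, Y2, …): affected rules were Start → X2 X2 W; W → X3 W X3.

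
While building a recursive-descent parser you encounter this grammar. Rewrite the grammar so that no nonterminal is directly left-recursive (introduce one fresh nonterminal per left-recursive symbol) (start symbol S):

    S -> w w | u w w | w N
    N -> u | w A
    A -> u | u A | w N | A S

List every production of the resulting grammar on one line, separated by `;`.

S -> w w | u w w | w N; N -> u | w A; A -> u A' | u A A' | w N A'; A' -> S A' | epsilon

Left recursion appears on A.
For A: α = {S}, β = {u, u A, w N}. Rewrite as A → β A' and A' → α A' | ε.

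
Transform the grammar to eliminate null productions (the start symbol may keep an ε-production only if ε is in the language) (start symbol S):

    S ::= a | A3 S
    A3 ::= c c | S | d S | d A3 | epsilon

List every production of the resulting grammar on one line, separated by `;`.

S ::= a | A3 S; A3 ::= c c | S | d S | d A3 | d

Nullable nonterminals: {A3}.
ε ∉ L(G), so no ε-production is kept.
For each production, add variants omitting each subset of nullable occurrences: A3 → d A3 gives d A3 | d.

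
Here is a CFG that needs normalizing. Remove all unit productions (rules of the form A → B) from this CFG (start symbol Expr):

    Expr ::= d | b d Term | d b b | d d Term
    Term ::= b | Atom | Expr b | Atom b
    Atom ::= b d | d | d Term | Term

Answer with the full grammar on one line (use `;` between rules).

Unit pairs: Atom ⇒* {Term}; Term ⇒* {Atom}.
For each unit pair (A, B), copy every non-unit production of B to A, then drop all unit productions.

Expr ::= d | b d Term | d b b | d d Term; Term ::= b | Expr b | Atom b | b d | d | d Term; Atom ::= b | Expr b | Atom b | b d | d | d Term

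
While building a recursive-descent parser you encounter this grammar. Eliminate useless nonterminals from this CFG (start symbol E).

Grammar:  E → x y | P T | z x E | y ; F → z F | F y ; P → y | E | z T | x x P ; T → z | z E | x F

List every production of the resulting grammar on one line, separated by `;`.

Generating nonterminals: {E, P, T}.
Reachable from E after that: {E, P, T}.
Removed useless symbols: {F} and every production mentioning them.

E → x y | P T | z x E | y; P → y | E | z T | x x P; T → z | z E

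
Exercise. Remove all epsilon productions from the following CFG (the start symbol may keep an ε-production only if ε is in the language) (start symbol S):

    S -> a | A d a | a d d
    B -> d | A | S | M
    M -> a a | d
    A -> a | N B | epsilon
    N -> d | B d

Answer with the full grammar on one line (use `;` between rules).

S -> a | A d a | d a | a d d; B -> d | A | S | M; M -> a a | d; A -> a | N B | N; N -> d | B d

The nullable symbols are {A, B}.
ε ∉ L(G), so no ε-production is kept.
For each production, add variants omitting each subset of nullable occurrences: S → A d a gives A d a | d a. A → N B gives N B | N.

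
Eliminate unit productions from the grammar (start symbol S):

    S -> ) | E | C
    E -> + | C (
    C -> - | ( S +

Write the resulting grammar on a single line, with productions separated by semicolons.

Unit pairs: S ⇒* {C, E}.
For each unit pair (A, B), copy every non-unit production of B to A, then drop all unit productions.

S -> + | C ( | - | ( S + | ); E -> + | C (; C -> - | ( S +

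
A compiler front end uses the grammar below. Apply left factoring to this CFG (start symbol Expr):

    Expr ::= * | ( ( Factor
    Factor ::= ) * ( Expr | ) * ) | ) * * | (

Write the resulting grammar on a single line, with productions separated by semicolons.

Factor has alternatives sharing prefix ') *': factor to Factor → ) * Factor1 with Factor1 → ( Expr | ) | *.

Expr ::= * | ( ( Factor; Factor ::= ( | ) * Factor1; Factor1 ::= ( Expr | ) | *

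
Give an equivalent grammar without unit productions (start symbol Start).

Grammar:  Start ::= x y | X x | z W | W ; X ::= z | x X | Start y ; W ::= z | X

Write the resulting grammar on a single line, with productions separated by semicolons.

Unit pairs: Start ⇒* {W, X}; W ⇒* {X}.
For every A with A ⇒* B via unit rules, add B's non-unit alternatives to A; then delete every rule of the form X → Y.

Start ::= x y | X x | z W | z | x X | Start y; X ::= z | x X | Start y; W ::= z | x X | Start y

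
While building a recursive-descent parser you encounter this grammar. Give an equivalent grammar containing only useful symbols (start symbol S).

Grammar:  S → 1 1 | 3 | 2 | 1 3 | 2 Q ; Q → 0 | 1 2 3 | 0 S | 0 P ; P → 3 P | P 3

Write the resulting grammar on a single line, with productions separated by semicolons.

S → 1 1 | 3 | 2 | 1 3 | 2 Q; Q → 0 | 1 2 3 | 0 S

Generating nonterminals: {Q, S}.
Reachable from S after that: {Q, S}.
Removed useless symbols: {P} and every production mentioning them.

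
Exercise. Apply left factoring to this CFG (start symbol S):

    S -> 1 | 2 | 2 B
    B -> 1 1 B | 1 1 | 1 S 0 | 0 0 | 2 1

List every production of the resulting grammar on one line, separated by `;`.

S -> 1 | 2 S'; B -> 0 0 | 2 1 | 1 B'; S' -> ε | B; B' -> S 0 | 1 B''; B'' -> B | ε

S has alternatives sharing prefix '2': factor to S → 2 S' with S' → ε | B.
B has alternatives sharing prefix '1': factor to B → 1 B' with B' → 1 B | 1 | S 0.
B' has alternatives sharing prefix '1': factor to B' → 1 B'' with B'' → B | ε.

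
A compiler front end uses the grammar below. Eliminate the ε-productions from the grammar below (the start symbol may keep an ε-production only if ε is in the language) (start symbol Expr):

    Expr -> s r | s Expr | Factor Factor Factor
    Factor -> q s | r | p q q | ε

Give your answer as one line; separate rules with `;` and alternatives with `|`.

Expr -> s r | s Expr | s | Factor Factor Factor | Factor Factor | Factor | ε; Factor -> q s | r | p q q

Nullable set = {Expr, Factor}.
ε ∈ L(G) since Expr is nullable, so keep Expr → ε.
Add the nullable-subset variants: Expr → s Expr gives s Expr | s. Expr → Factor Factor Factor gives Factor Factor Factor | Factor Factor | Factor.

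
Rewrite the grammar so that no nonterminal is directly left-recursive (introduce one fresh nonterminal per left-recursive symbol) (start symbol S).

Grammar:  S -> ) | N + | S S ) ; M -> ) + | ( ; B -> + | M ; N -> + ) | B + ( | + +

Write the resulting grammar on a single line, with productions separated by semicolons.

Directly left-recursive nonterminal: S.
For S: α = {S )}, β = {), N +}. Rewrite as S → β S' and S' → α S' | ε.

S -> ) S' | N + S'; M -> ) + | (; B -> + | M; N -> + ) | B + ( | + +; S' -> S ) S' | eps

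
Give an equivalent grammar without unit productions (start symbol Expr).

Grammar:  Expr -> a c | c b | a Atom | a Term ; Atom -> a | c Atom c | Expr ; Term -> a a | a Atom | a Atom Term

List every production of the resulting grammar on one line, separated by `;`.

Expr -> a c | c b | a Atom | a Term; Atom -> a | c Atom c | a c | c b | a Atom | a Term; Term -> a a | a Atom | a Atom Term

Unit pairs: Atom ⇒* {Expr}.
Replace each nonterminal's rules with the union of the non-unit rules of every nonterminal it unit-derives.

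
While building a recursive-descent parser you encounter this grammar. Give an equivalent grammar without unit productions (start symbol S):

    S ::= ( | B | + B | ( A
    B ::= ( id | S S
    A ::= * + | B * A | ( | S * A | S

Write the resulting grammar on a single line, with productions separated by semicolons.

Unit pairs: A ⇒* {B, S}; S ⇒* {B}.
Replace each nonterminal's rules with the union of the non-unit rules of every nonterminal it unit-derives.

S ::= ( id | S S | ( | + B | ( A; B ::= ( id | S S; A ::= ( id | S S | ( | + B | ( A | * + | B * A | S * A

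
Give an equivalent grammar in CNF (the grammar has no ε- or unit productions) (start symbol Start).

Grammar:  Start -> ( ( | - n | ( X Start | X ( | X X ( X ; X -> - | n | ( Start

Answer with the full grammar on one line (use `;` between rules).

Start -> X1 X1 | X2 X3 | X1 Y1 | X X1 | X Y2; X -> - | n | X1 Start; X1 -> (; X2 -> -; X3 -> n; Y1 -> X Start; Y2 -> X Y3; Y3 -> X1 X

Introduce a nonterminal for each terminal appearing in a rule of length ≥ 2: X1 → (, X2 → -, X3 → n.
Binarize each right-hand side of length ≥ 3 by chaining fresh nonterminals (Y1, Y2, …): affected rules were Start → X1 X Start; Start → X X X1 X.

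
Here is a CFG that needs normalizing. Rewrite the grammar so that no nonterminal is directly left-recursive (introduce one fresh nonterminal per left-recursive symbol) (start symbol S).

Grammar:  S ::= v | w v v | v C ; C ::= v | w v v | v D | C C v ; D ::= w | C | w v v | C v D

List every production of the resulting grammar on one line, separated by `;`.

C is directly left-recursive.
For C: α = {C v}, β = {v, w v v, v D}. Rewrite as C → β C' and C' → α C' | ε.

S ::= v | w v v | v C; C ::= v C' | w v v C' | v D C'; D ::= w | C | w v v | C v D; C' ::= C v C' | ε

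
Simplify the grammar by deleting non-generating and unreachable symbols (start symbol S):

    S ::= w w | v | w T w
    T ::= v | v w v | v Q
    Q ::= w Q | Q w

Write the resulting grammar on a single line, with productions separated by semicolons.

S ::= w w | v | w T w; T ::= v | v w v

Generating nonterminals: {S, T}.
Reachable from S after that: {S, T}.
Removed useless symbols: {Q} and every production mentioning them.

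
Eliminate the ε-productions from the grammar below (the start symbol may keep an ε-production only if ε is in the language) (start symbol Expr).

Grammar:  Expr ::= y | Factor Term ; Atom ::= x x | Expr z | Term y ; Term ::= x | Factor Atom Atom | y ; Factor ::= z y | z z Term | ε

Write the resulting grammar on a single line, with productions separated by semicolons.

The nullable symbols are {Factor}.
ε ∉ L(G), so no ε-production is kept.
Add the nullable-subset variants: Expr → Factor Term gives Factor Term | Term. Term → Factor Atom Atom gives Factor Atom Atom | Atom Atom.

Expr ::= y | Factor Term | Term; Atom ::= x x | Expr z | Term y; Term ::= x | Factor Atom Atom | Atom Atom | y; Factor ::= z y | z z Term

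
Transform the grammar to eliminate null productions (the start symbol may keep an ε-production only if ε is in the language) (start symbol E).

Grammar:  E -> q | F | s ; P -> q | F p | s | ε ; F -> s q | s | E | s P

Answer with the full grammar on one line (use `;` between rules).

E -> q | F | s; P -> q | F p | s; F -> s q | s | E | s P

Nullable nonterminals: {P}.
ε ∉ L(G), so no ε-production is kept.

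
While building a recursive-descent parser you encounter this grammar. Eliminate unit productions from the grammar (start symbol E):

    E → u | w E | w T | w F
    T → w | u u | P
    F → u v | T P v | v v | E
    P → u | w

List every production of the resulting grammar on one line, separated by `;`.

Unit pairs: F ⇒* {E}; T ⇒* {P}.
Replace each nonterminal's rules with the union of the non-unit rules of every nonterminal it unit-derives.

E → u | w E | w T | w F; T → u | w | u u; F → u | w E | w T | w F | u v | T P v | v v; P → u | w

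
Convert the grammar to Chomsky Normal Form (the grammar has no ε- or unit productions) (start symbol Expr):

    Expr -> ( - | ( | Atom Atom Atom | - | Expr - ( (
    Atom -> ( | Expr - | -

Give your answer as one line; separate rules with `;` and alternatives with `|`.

Introduce a nonterminal for each terminal appearing in a rule of length ≥ 2: X1 → (, X2 → -.
Binarize each right-hand side of length ≥ 3 by chaining fresh nonterminals (Y1, Y2, …): affected rules were Expr → Atom Atom Atom; Expr → Expr X2 X1 X1.

Expr -> X1 X2 | ( | Atom Y1 | - | Expr Y2; Atom -> ( | Expr X2 | -; X1 -> (; X2 -> -; Y1 -> Atom Atom; Y2 -> X2 Y3; Y3 -> X1 X1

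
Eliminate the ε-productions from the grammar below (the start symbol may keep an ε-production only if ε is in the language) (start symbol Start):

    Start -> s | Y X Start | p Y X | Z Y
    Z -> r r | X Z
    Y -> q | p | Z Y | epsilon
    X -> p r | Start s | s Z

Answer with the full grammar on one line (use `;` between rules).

The nullable symbols are {Y}.
ε ∉ L(G), so no ε-production is kept.
Expand every rule over subsets of its nullable positions: Start → Y X Start gives Y X Start | X Start. Start → p Y X gives p Y X | p X. Start → Z Y gives Z Y | Z. Y → Z Y gives Z Y | Z.

Start -> s | Y X Start | X Start | p Y X | p X | Z Y | Z; Z -> r r | X Z; Y -> q | p | Z Y | Z; X -> p r | Start s | s Z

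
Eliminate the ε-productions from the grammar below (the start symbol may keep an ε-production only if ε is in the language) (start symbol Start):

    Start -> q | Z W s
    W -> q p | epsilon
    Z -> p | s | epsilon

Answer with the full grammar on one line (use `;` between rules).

Start -> q | Z W s | Z s | W s | s; W -> q p; Z -> p | s

Nullable set = {W, Z}.
ε ∉ L(G), so no ε-production is kept.
Expand every rule over subsets of its nullable positions: Start → Z W s gives Z W s | Z s | W s | s.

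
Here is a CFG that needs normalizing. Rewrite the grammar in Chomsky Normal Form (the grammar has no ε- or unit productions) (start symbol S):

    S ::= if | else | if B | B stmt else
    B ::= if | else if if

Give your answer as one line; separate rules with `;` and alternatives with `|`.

S ::= if | else | X1 B | B Y1; B ::= if | X3 Y2; X1 ::= if; X2 ::= stmt; X3 ::= else; Y1 ::= X2 X3; Y2 ::= X1 X1

Introduce a nonterminal for each terminal appearing in a rule of length ≥ 2: X1 → if, X2 → stmt, X3 → else.
Binarize each right-hand side of length ≥ 3 by chaining fresh nonterminals (Y1, Y2, …): affected rules were S → B X2 X3; B → X3 X1 X1.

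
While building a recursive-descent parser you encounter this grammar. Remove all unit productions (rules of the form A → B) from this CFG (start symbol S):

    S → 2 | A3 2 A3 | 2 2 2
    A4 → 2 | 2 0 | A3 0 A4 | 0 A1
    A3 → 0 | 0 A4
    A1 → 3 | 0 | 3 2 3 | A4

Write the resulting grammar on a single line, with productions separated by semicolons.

S → 2 | A3 2 A3 | 2 2 2; A4 → 2 | 2 0 | A3 0 A4 | 0 A1; A3 → 0 | 0 A4; A1 → 2 | 2 0 | A3 0 A4 | 0 A1 | 3 | 0 | 3 2 3

Unit pairs: A1 ⇒* {A4}.
Replace each nonterminal's rules with the union of the non-unit rules of every nonterminal it unit-derives.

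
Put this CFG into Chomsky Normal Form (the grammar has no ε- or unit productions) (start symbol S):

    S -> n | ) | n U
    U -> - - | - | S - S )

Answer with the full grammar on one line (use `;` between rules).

S -> n | ) | X1 U; U -> X2 X2 | - | S Y1; X1 -> n; X2 -> -; X3 -> ); Y1 -> X2 Y2; Y2 -> S X3

Introduce a nonterminal for each terminal appearing in a rule of length ≥ 2: X1 → n, X2 → -, X3 → ).
Binarize each right-hand side of length ≥ 3 by chaining fresh nonterminals (Y1, Y2, …): affected rules were U → S X2 S X3.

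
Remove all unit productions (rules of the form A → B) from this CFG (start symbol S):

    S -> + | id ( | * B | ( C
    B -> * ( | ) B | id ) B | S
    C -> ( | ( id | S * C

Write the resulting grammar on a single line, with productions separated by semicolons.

S -> + | id ( | * B | ( C; B -> * ( | ) B | id ) B | + | id ( | * B | ( C; C -> ( | ( id | S * C

Unit pairs: B ⇒* {S}.
For every A with A ⇒* B via unit rules, add B's non-unit alternatives to A; then delete every rule of the form X → Y.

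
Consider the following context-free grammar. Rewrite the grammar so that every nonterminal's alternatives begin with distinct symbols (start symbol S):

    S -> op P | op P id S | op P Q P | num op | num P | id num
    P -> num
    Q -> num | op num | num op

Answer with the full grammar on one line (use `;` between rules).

S -> id num | op P S' | num S''; P -> num; Q -> op num | num Q'; S' -> ε | id S | Q P; S'' -> op | P; Q' -> ε | op

S has alternatives sharing prefix 'op P': factor to S → op P S' with S' → ε | id S | Q P.
S has alternatives sharing prefix 'num': factor to S → num S'' with S'' → op | P.
Q has alternatives sharing prefix 'num': factor to Q → num Q' with Q' → ε | op.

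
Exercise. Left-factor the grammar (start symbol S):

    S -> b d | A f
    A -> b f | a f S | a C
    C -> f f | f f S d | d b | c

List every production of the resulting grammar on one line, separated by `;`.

S -> b d | A f; A -> b f | a A'; C -> d b | c | f f C'; A' -> f S | C; C' -> ε | S d

A has alternatives sharing prefix 'a': factor to A → a A' with A' → f S | C.
C has alternatives sharing prefix 'f f': factor to C → f f C' with C' → ε | S d.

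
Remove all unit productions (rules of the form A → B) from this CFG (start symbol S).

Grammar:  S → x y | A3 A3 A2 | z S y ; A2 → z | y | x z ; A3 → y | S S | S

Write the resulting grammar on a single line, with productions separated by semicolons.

Unit pairs: A3 ⇒* {S}.
For every A with A ⇒* B via unit rules, add B's non-unit alternatives to A; then delete every rule of the form X → Y.

S → x y | A3 A3 A2 | z S y; A2 → z | y | x z; A3 → x y | A3 A3 A2 | z S y | y | S S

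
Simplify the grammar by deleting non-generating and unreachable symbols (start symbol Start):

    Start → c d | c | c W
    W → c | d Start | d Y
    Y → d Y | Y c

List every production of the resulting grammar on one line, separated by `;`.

Start → c d | c | c W; W → c | d Start

Generating nonterminals: {Start, W}.
Reachable from Start after that: {Start, W}.
Removed useless symbols: {Y} and every production mentioning them.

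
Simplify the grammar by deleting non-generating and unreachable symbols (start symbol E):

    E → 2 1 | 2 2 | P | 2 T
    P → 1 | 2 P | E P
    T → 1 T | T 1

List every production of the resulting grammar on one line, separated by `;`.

E → 2 1 | 2 2 | P; P → 1 | 2 P | E P

Generating nonterminals: {E, P}.
Reachable from E after that: {E, P}.
Removed useless symbols: {T} and every production mentioning them.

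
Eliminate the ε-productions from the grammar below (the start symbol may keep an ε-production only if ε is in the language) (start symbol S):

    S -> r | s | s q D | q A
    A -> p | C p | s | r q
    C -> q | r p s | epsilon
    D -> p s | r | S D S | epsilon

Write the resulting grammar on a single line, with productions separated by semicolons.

S -> r | s | s q D | s q | q A; A -> p | C p | s | r q; C -> q | r p s; D -> p s | r | S D S | S S

The nullable symbols are {C, D}.
ε ∉ L(G), so no ε-production is kept.
Expand every rule over subsets of its nullable positions: S → s q D gives s q D | s q. D → S D S gives S D S | S S.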